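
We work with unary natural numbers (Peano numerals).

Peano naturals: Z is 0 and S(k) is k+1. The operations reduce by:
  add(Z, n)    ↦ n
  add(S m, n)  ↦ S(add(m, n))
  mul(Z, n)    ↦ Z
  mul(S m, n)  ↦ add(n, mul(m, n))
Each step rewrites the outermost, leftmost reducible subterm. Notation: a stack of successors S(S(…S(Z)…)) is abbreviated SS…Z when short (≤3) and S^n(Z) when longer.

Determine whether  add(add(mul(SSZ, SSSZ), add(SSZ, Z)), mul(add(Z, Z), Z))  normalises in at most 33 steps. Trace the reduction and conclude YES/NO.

Answer: YES — reaches normal form S^8(Z) in 32 ≤ 33 steps

Reduction:
  start: add(add(mul(SSZ, SSSZ), add(SSZ, Z)), mul(add(Z, Z), Z))
  [1] add(add(add(SSSZ, mul(SZ, SSSZ)), add(SSZ, Z)), mul(add(Z, Z), Z))
  [2] add(add(S(add(SSZ, mul(SZ, SSSZ))), add(SSZ, Z)), mul(add(Z, Z), Z))
  [3] add(S(add(add(SSZ, mul(SZ, SSSZ)), add(SSZ, Z))), mul(add(Z, Z), Z))
  [4] S(add(add(add(SSZ, mul(SZ, SSSZ)), add(SSZ, Z)), mul(add(Z, Z), Z)))
  [5] S(add(add(S(add(SZ, mul(SZ, SSSZ))), add(SSZ, Z)), mul(add(Z, Z), Z)))
  [6] S(add(S(add(add(SZ, mul(SZ, SSSZ)), add(SSZ, Z))), mul(add(Z, Z), Z)))
  [7] S(S(add(add(add(SZ, mul(SZ, SSSZ)), add(SSZ, Z)), mul(add(Z, Z), Z))))
  [8] S(S(add(add(S(add(Z, mul(SZ, SSSZ))), add(SSZ, Z)), mul(add(Z, Z), Z))))
  [9] S(S(add(S(add(add(Z, mul(SZ, SSSZ)), add(SSZ, Z))), mul(add(Z, Z), Z))))
  [10] S(S(S(add(add(add(Z, mul(SZ, SSSZ)), add(SSZ, Z)), mul(add(Z, Z), Z)))))
  [11] S(S(S(add(add(mul(SZ, SSSZ), add(SSZ, Z)), mul(add(Z, Z), Z)))))
  [12] S(S(S(add(add(add(SSSZ, mul(Z, SSSZ)), add(SSZ, Z)), mul(add(Z, Z), Z)))))
  [13] S(S(S(add(add(S(add(SSZ, mul(Z, SSSZ))), add(SSZ, Z)), mul(add(Z, Z), Z)))))
  [14] S(S(S(add(S(add(add(SSZ, mul(Z, SSSZ)), add(SSZ, Z))), mul(add(Z, Z), Z)))))
  [15] S(S(S(S(add(add(add(SSZ, mul(Z, SSSZ)), add(SSZ, Z)), mul(add(Z, Z), Z))))))
  [16] S(S(S(S(add(add(S(add(SZ, mul(Z, SSSZ))), add(SSZ, Z)), mul(add(Z, Z), Z))))))
  [17] S(S(S(S(add(S(add(add(SZ, mul(Z, SSSZ)), add(SSZ, Z))), mul(add(Z, Z), Z))))))
  [18] S(S(S(S(S(add(add(add(SZ, mul(Z, SSSZ)), add(SSZ, Z)), mul(add(Z, Z), Z)))))))
  [19] S(S(S(S(S(add(add(S(add(Z, mul(Z, SSSZ))), add(SSZ, Z)), mul(add(Z, Z), Z)))))))
  [20] S(S(S(S(S(add(S(add(add(Z, mul(Z, SSSZ)), add(SSZ, Z))), mul(add(Z, Z), Z)))))))
  [21] S(S(S(S(S(S(add(add(add(Z, mul(Z, SSSZ)), add(SSZ, Z)), mul(add(Z, Z), Z))))))))
  [22] S(S(S(S(S(S(add(add(mul(Z, SSSZ), add(SSZ, Z)), mul(add(Z, Z), Z))))))))
  [23] S(S(S(S(S(S(add(add(Z, add(SSZ, Z)), mul(add(Z, Z), Z))))))))
  [24] S(S(S(S(S(S(add(add(SSZ, Z), mul(add(Z, Z), Z))))))))
  [25] S(S(S(S(S(S(add(S(add(SZ, Z)), mul(add(Z, Z), Z))))))))
  [26] S(S(S(S(S(S(S(add(add(SZ, Z), mul(add(Z, Z), Z)))))))))
  [27] S(S(S(S(S(S(S(add(S(add(Z, Z)), mul(add(Z, Z), Z)))))))))
  [28] S(S(S(S(S(S(S(S(add(add(Z, Z), mul(add(Z, Z), Z))))))))))
  [29] S(S(S(S(S(S(S(S(add(Z, mul(add(Z, Z), Z))))))))))
  [30] S(S(S(S(S(S(S(S(mul(add(Z, Z), Z)))))))))
  [31] S(S(S(S(S(S(S(S(mul(Z, Z)))))))))
  [32] S^8(Z)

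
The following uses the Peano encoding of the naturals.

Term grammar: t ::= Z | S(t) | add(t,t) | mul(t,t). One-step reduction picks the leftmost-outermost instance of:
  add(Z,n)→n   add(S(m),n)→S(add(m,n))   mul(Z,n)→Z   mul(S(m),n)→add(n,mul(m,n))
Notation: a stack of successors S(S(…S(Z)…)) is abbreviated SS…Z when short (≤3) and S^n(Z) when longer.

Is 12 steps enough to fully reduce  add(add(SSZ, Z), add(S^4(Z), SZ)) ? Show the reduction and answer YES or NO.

  start: add(add(SSZ, Z), add(S^4(Z), SZ))
  step 1: add(S(add(SZ, Z)), add(S^4(Z), SZ))
  step 2: S(add(add(SZ, Z), add(S^4(Z), SZ)))
  step 3: S(add(S(add(Z, Z)), add(S^4(Z), SZ)))
  step 4: S(S(add(add(Z, Z), add(S^4(Z), SZ))))
  step 5: S(S(add(Z, add(S^4(Z), SZ))))
  step 6: S(S(add(S^4(Z), SZ)))
  step 7: S(S(S(add(SSSZ, SZ))))
  step 8: S(S(S(S(add(SSZ, SZ)))))
  step 9: S(S(S(S(S(add(SZ, SZ))))))
  step 10: S(S(S(S(S(S(add(Z, SZ)))))))
  step 11: S^7(Z)

Answer: YES — reaches normal form S^7(Z) in 11 ≤ 12 steps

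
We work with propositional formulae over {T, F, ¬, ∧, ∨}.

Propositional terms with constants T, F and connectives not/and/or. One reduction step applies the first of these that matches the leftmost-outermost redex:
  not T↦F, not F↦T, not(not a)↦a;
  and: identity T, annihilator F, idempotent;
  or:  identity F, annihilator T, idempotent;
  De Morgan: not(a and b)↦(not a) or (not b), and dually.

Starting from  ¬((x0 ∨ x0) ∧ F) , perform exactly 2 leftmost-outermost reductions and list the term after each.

Answer: after 2 steps: (¬x0 ∧ ¬x0) ∨ ¬F

Working:
  start: ¬((x0 ∨ x0) ∧ F)
  step 1: ¬(x0 ∨ x0) ∨ ¬F
  step 2: (¬x0 ∧ ¬x0) ∨ ¬F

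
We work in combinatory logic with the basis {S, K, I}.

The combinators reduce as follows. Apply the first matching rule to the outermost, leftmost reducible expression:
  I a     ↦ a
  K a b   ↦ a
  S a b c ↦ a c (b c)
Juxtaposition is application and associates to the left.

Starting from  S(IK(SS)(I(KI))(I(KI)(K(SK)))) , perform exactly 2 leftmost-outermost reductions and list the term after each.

  start: S(IK(SS)(I(KI))(I(KI)(K(SK))))
  step 1: S(K(SS)(I(KI))(I(KI)(K(SK))))
  step 2: S(SS(I(KI)(K(SK))))

Answer: after 2 steps: S(SS(I(KI)(K(SK))))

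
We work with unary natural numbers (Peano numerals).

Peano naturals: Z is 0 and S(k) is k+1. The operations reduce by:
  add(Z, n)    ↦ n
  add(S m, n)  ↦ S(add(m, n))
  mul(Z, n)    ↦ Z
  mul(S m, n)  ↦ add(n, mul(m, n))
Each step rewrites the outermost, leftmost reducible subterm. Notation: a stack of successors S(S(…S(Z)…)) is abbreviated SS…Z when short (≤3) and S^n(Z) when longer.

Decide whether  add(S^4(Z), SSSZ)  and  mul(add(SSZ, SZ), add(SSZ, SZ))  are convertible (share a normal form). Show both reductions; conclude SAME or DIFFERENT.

Term A:
  start: add(S^4(Z), SSSZ)
  step 1: S(add(SSSZ, SSSZ))
  step 2: S(S(add(SSZ, SSSZ)))
  step 3: S(S(S(add(SZ, SSSZ))))
  step 4: S(S(S(S(add(Z, SSSZ)))))
  step 5: S^7(Z)

Term B:
  start: mul(add(SSZ, SZ), add(SSZ, SZ))
  step 1: mul(S(add(SZ, SZ)), add(SSZ, SZ))
  step 2: add(add(SSZ, SZ), mul(add(SZ, SZ), add(SSZ, SZ)))
  step 3: add(S(add(SZ, SZ)), mul(add(SZ, SZ), add(SSZ, SZ)))
  step 4: S(add(add(SZ, SZ), mul(add(SZ, SZ), add(SSZ, SZ))))
  step 5: S(add(S(add(Z, SZ)), mul(add(SZ, SZ), add(SSZ, SZ))))
  step 6: S(S(add(add(Z, SZ), mul(add(SZ, SZ), add(SSZ, SZ)))))
  step 7: S(S(add(SZ, mul(add(SZ, SZ), add(SSZ, SZ)))))
  step 8: S(S(S(add(Z, mul(add(SZ, SZ), add(SSZ, SZ))))))
  step 9: S(S(S(mul(add(SZ, SZ), add(SSZ, SZ)))))
  step 10: S(S(S(mul(S(add(Z, SZ)), add(SSZ, SZ)))))
  step 11: S(S(S(add(add(SSZ, SZ), mul(add(Z, SZ), add(SSZ, SZ))))))
  step 12: S(S(S(add(S(add(SZ, SZ)), mul(add(Z, SZ), add(SSZ, SZ))))))
  step 13: S(S(S(S(add(add(SZ, SZ), mul(add(Z, SZ), add(SSZ, SZ)))))))
  step 14: S(S(S(S(add(S(add(Z, SZ)), mul(add(Z, SZ), add(SSZ, SZ)))))))
  step 15: S(S(S(S(S(add(add(Z, SZ), mul(add(Z, SZ), add(SSZ, SZ))))))))
  step 16: S(S(S(S(S(add(SZ, mul(add(Z, SZ), add(SSZ, SZ))))))))
  step 17: S(S(S(S(S(S(add(Z, mul(add(Z, SZ), add(SSZ, SZ)))))))))
  step 18: S(S(S(S(S(S(mul(add(Z, SZ), add(SSZ, SZ))))))))
  step 19: S(S(S(S(S(S(mul(SZ, add(SSZ, SZ))))))))
  step 20: S(S(S(S(S(S(add(add(SSZ, SZ), mul(Z, add(SSZ, SZ)))))))))
  step 21: S(S(S(S(S(S(add(S(add(SZ, SZ)), mul(Z, add(SSZ, SZ)))))))))
  step 22: S(S(S(S(S(S(S(add(add(SZ, SZ), mul(Z, add(SSZ, SZ))))))))))
  step 23: S(S(S(S(S(S(S(add(S(add(Z, SZ)), mul(Z, add(SSZ, SZ))))))))))
  step 24: S(S(S(S(S(S(S(S(add(add(Z, SZ), mul(Z, add(SSZ, SZ)))))))))))
  step 25: S(S(S(S(S(S(S(S(add(SZ, mul(Z, add(SSZ, SZ)))))))))))
  step 26: S(S(S(S(S(S(S(S(S(add(Z, mul(Z, add(SSZ, SZ))))))))))))
  step 27: S(S(S(S(S(S(S(S(S(mul(Z, add(SSZ, SZ)))))))))))
  step 28: S^9(Z)

Answer: DIFFERENT — A ⇓ S^7(Z), B ⇓ S^9(Z)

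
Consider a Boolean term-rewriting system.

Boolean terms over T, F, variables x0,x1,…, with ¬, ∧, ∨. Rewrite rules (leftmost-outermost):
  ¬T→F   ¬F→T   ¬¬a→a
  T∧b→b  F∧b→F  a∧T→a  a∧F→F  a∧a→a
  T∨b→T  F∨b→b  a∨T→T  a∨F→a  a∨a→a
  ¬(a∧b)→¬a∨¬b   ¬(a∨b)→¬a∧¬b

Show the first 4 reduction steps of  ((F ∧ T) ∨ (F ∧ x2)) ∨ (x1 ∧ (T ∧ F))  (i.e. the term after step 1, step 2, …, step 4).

Answer: after 4 steps: x1 ∧ (T ∧ F)

Reduction:
  start: ((F ∧ T) ∨ (F ∧ x2)) ∨ (x1 ∧ (T ∧ F))
  step 1: (F ∨ (F ∧ x2)) ∨ (x1 ∧ (T ∧ F))
  step 2: (F ∧ x2) ∨ (x1 ∧ (T ∧ F))
  step 3: F ∨ (x1 ∧ (T ∧ F))
  step 4: x1 ∧ (T ∧ F)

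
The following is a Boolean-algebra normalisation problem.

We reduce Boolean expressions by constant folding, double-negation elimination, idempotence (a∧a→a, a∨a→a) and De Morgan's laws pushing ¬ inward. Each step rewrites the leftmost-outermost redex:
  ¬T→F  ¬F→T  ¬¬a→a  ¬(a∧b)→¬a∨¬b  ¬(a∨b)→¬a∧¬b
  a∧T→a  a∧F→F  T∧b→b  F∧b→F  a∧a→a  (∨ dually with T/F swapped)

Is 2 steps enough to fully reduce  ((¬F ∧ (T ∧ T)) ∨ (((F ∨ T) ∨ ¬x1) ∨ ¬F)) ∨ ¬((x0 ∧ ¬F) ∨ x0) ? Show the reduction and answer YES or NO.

Answer: NO — after 2 steps the term is ((T ∧ T) ∨ (((F ∨ T) ∨ ¬x1) ∨ ¬F)) ∨ ¬((x0 ∧ ¬F) ∨ x0), not yet normal

Working:
  start: ((¬F ∧ (T ∧ T)) ∨ (((F ∨ T) ∨ ¬x1) ∨ ¬F)) ∨ ¬((x0 ∧ ¬F) ∨ x0)
  step 1: ((T ∧ (T ∧ T)) ∨ (((F ∨ T) ∨ ¬x1) ∨ ¬F)) ∨ ¬((x0 ∧ ¬F) ∨ x0)
  step 2: ((T ∧ T) ∨ (((F ∨ T) ∨ ¬x1) ∨ ¬F)) ∨ ¬((x0 ∧ ¬F) ∨ x0)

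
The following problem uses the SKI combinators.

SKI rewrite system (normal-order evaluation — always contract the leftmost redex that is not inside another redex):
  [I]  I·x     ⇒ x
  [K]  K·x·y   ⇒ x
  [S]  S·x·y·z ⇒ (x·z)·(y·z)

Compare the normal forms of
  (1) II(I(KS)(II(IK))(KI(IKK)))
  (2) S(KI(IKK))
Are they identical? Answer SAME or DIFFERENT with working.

Answer: SAME — A ⇓ SI, B ⇓ SI

Derivation:
Term A:
  start: II(I(KS)(II(IK))(KI(IKK)))
  →1  I(I(KS)(II(IK))(KI(IKK)))
  →2  I(KS)(II(IK))(KI(IKK))
  →3  KS(II(IK))(KI(IKK))
  →4  S(KI(IKK))
  →5  SI

Term B:
  start: S(KI(IKK))
  →1  SI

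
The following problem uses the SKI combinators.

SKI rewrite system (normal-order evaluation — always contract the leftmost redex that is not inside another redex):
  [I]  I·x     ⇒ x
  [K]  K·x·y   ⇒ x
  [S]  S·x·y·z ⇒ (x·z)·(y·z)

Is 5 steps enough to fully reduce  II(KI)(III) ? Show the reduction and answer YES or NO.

  start: II(KI)(III)
  →1  I(KI)(III)
  →2  KI(III)
  →3  I

Answer: YES — reaches normal form I in 3 ≤ 5 steps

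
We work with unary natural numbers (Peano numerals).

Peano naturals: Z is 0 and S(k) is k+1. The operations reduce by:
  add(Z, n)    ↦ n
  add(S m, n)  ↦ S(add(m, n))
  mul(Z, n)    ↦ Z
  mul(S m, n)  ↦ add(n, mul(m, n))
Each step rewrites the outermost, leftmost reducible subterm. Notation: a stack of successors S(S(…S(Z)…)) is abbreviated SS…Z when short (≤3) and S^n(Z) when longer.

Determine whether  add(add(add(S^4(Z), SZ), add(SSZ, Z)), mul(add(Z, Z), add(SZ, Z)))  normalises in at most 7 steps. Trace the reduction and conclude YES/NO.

  start: add(add(add(S^4(Z), SZ), add(SSZ, Z)), mul(add(Z, Z), add(SZ, Z)))
  →1  add(add(S(add(SSSZ, SZ)), add(SSZ, Z)), mul(add(Z, Z), add(SZ, Z)))
  →2  add(S(add(add(SSSZ, SZ), add(SSZ, Z))), mul(add(Z, Z), add(SZ, Z)))
  →3  S(add(add(add(SSSZ, SZ), add(SSZ, Z)), mul(add(Z, Z), add(SZ, Z))))
  →4  S(add(add(S(add(SSZ, SZ)), add(SSZ, Z)), mul(add(Z, Z), add(SZ, Z))))
  →5  S(add(S(add(add(SSZ, SZ), add(SSZ, Z))), mul(add(Z, Z), add(SZ, Z))))
  →6  S(S(add(add(add(SSZ, SZ), add(SSZ, Z)), mul(add(Z, Z), add(SZ, Z)))))
  →7  S(S(add(add(S(add(SZ, SZ)), add(SSZ, Z)), mul(add(Z, Z), add(SZ, Z)))))

Answer: NO — after 7 steps the term is S(S(add(add(S(add(SZ, SZ)), add(SSZ, Z)), mul(add(Z, Z), add(SZ, Z))))), not yet normal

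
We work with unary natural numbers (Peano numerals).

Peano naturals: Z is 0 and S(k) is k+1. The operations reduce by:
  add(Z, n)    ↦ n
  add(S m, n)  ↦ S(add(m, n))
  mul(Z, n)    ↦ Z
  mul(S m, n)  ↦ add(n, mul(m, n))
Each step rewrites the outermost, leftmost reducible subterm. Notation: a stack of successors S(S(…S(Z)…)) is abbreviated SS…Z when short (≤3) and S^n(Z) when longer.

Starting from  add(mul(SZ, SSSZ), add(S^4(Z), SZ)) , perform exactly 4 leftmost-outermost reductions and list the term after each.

Answer: after 4 steps: S(add(S(add(SZ, mul(Z, SSSZ))), add(S^4(Z), SZ)))

Working:
  start: add(mul(SZ, SSSZ), add(S^4(Z), SZ))
  step 1: add(add(SSSZ, mul(Z, SSSZ)), add(S^4(Z), SZ))
  step 2: add(S(add(SSZ, mul(Z, SSSZ))), add(S^4(Z), SZ))
  step 3: S(add(add(SSZ, mul(Z, SSSZ)), add(S^4(Z), SZ)))
  step 4: S(add(S(add(SZ, mul(Z, SSSZ))), add(S^4(Z), SZ)))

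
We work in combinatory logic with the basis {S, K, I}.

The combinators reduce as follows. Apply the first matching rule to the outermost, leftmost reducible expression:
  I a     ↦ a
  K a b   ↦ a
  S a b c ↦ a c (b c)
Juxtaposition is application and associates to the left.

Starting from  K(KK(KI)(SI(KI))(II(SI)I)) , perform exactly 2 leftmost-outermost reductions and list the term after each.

Answer: after 2 steps: K(SI(KI))

Working:
  start: K(KK(KI)(SI(KI))(II(SI)I))
  step 1: K(K(SI(KI))(II(SI)I))
  step 2: K(SI(KI))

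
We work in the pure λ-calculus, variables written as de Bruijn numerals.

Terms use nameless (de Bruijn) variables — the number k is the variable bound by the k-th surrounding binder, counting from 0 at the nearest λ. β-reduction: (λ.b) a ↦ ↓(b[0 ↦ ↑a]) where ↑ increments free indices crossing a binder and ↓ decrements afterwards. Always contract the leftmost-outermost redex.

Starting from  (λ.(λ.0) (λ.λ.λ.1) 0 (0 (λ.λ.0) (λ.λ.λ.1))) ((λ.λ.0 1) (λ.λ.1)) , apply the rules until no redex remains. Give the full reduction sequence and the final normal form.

Answer: normal form = λ.λ.λ.λ.1  (in 8 steps)

Derivation:
  start: (λ.(λ.0) (λ.λ.λ.1) 0 (0 (λ.λ.0) (λ.λ.λ.1))) ((λ.λ.0 1) (λ.λ.1))
  step 1: (λ.0) (λ.λ.λ.1) ((λ.λ.0 1) (λ.λ.1)) ((λ.λ.0 1) (λ.λ.1) (λ.λ.0) (λ.λ.λ.1))
  step 2: (λ.λ.λ.1) ((λ.λ.0 1) (λ.λ.1)) ((λ.λ.0 1) (λ.λ.1) (λ.λ.0) (λ.λ.λ.1))
  step 3: (λ.λ.1) ((λ.λ.0 1) (λ.λ.1) (λ.λ.0) (λ.λ.λ.1))
  step 4: λ.(λ.λ.0 1) (λ.λ.1) (λ.λ.0) (λ.λ.λ.1)
  step 5: λ.(λ.0 (λ.λ.1)) (λ.λ.0) (λ.λ.λ.1)
  step 6: λ.(λ.λ.0) (λ.λ.1) (λ.λ.λ.1)
  step 7: λ.(λ.0) (λ.λ.λ.1)
  step 8: λ.λ.λ.λ.1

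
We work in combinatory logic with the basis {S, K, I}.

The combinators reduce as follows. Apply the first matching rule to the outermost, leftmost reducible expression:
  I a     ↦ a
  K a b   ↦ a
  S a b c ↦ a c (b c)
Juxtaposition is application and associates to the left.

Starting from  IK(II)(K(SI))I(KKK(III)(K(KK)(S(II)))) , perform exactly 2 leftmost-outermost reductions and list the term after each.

Answer: after 2 steps: III(KKK(III)(K(KK)(S(II))))

Derivation:
  start: IK(II)(K(SI))I(KKK(III)(K(KK)(S(II))))
  step 1: K(II)(K(SI))I(KKK(III)(K(KK)(S(II))))
  step 2: III(KKK(III)(K(KK)(S(II))))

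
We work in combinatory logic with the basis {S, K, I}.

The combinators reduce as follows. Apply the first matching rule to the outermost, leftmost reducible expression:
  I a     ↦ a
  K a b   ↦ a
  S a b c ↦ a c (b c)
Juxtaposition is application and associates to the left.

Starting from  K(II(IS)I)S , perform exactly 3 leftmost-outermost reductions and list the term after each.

  start: K(II(IS)I)S
  [1] II(IS)I
  [2] I(IS)I
  [3] ISI

Answer: after 3 steps: ISI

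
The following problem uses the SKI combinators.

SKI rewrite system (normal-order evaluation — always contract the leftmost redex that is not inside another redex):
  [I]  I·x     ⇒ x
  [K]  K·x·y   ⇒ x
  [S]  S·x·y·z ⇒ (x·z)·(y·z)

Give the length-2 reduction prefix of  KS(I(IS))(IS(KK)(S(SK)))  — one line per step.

  start: KS(I(IS))(IS(KK)(S(SK)))
  step 1: S(IS(KK)(S(SK)))
  step 2: S(S(KK)(S(SK)))

Answer: after 2 steps: S(S(KK)(S(SK)))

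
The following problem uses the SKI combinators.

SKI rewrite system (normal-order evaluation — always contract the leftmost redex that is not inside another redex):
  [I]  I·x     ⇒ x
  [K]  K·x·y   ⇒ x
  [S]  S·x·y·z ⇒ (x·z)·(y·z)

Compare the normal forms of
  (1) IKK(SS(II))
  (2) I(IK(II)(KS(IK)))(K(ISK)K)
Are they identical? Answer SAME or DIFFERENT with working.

Answer: DIFFERENT — A ⇓ K, B ⇓ SK

Working:
Term A:
  start: IKK(SS(II))
  step 1: KK(SS(II))
  step 2: K

Term B:
  start: I(IK(II)(KS(IK)))(K(ISK)K)
  step 1: IK(II)(KS(IK))(K(ISK)K)
  step 2: K(II)(KS(IK))(K(ISK)K)
  step 3: II(K(ISK)K)
  step 4: I(K(ISK)K)
  step 5: K(ISK)K
  step 6: ISK
  step 7: SK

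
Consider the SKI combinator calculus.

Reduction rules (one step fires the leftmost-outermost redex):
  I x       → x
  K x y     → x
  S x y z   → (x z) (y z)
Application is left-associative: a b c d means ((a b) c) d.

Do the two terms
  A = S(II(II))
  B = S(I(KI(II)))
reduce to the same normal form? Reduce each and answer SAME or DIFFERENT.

Term A:
  start: S(II(II))
  [1] S(I(II))
  [2] S(II)
  [3] SI

Term B:
  start: S(I(KI(II)))
  [1] S(KI(II))
  [2] SI

Answer: SAME — A ⇓ SI, B ⇓ SI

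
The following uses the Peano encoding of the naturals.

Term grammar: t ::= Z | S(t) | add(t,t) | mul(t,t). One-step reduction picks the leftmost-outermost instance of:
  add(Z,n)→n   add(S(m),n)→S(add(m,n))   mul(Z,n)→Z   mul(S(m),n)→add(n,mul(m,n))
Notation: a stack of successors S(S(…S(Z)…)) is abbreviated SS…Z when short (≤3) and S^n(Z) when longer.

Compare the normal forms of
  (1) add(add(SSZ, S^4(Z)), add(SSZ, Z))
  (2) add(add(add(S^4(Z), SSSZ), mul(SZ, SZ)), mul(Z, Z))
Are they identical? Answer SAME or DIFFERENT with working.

Answer: SAME — A ⇓ S^8(Z), B ⇓ S^8(Z)

Working:
Term A:
  start: add(add(SSZ, S^4(Z)), add(SSZ, Z))
  [1] add(S(add(SZ, S^4(Z))), add(SSZ, Z))
  [2] S(add(add(SZ, S^4(Z)), add(SSZ, Z)))
  [3] S(add(S(add(Z, S^4(Z))), add(SSZ, Z)))
  [4] S(S(add(add(Z, S^4(Z)), add(SSZ, Z))))
  [5] S(S(add(S^4(Z), add(SSZ, Z))))
  [6] S(S(S(add(SSSZ, add(SSZ, Z)))))
  [7] S(S(S(S(add(SSZ, add(SSZ, Z))))))
  [8] S(S(S(S(S(add(SZ, add(SSZ, Z)))))))
  [9] S(S(S(S(S(S(add(Z, add(SSZ, Z))))))))
  [10] S(S(S(S(S(S(add(SSZ, Z)))))))
  [11] S(S(S(S(S(S(S(add(SZ, Z))))))))
  [12] S(S(S(S(S(S(S(S(add(Z, Z)))))))))
  [13] S^8(Z)

Term B:
  start: add(add(add(S^4(Z), SSSZ), mul(SZ, SZ)), mul(Z, Z))
  [1] add(add(S(add(SSSZ, SSSZ)), mul(SZ, SZ)), mul(Z, Z))
  [2] add(S(add(add(SSSZ, SSSZ), mul(SZ, SZ))), mul(Z, Z))
  [3] S(add(add(add(SSSZ, SSSZ), mul(SZ, SZ)), mul(Z, Z)))
  [4] S(add(add(S(add(SSZ, SSSZ)), mul(SZ, SZ)), mul(Z, Z)))
  [5] S(add(S(add(add(SSZ, SSSZ), mul(SZ, SZ))), mul(Z, Z)))
  [6] S(S(add(add(add(SSZ, SSSZ), mul(SZ, SZ)), mul(Z, Z))))
  [7] S(S(add(add(S(add(SZ, SSSZ)), mul(SZ, SZ)), mul(Z, Z))))
  [8] S(S(add(S(add(add(SZ, SSSZ), mul(SZ, SZ))), mul(Z, Z))))
  [9] S(S(S(add(add(add(SZ, SSSZ), mul(SZ, SZ)), mul(Z, Z)))))
  [10] S(S(S(add(add(S(add(Z, SSSZ)), mul(SZ, SZ)), mul(Z, Z)))))
  [11] S(S(S(add(S(add(add(Z, SSSZ), mul(SZ, SZ))), mul(Z, Z)))))
  [12] S(S(S(S(add(add(add(Z, SSSZ), mul(SZ, SZ)), mul(Z, Z))))))
  [13] S(S(S(S(add(add(SSSZ, mul(SZ, SZ)), mul(Z, Z))))))
  [14] S(S(S(S(add(S(add(SSZ, mul(SZ, SZ))), mul(Z, Z))))))
  [15] S(S(S(S(S(add(add(SSZ, mul(SZ, SZ)), mul(Z, Z)))))))
  [16] S(S(S(S(S(add(S(add(SZ, mul(SZ, SZ))), mul(Z, Z)))))))
  [17] S(S(S(S(S(S(add(add(SZ, mul(SZ, SZ)), mul(Z, Z))))))))
  [18] S(S(S(S(S(S(add(S(add(Z, mul(SZ, SZ))), mul(Z, Z))))))))
  [19] S(S(S(S(S(S(S(add(add(Z, mul(SZ, SZ)), mul(Z, Z)))))))))
  [20] S(S(S(S(S(S(S(add(mul(SZ, SZ), mul(Z, Z)))))))))
  [21] S(S(S(S(S(S(S(add(add(SZ, mul(Z, SZ)), mul(Z, Z)))))))))
  [22] S(S(S(S(S(S(S(add(S(add(Z, mul(Z, SZ))), mul(Z, Z)))))))))
  [23] S(S(S(S(S(S(S(S(add(add(Z, mul(Z, SZ)), mul(Z, Z))))))))))
  [24] S(S(S(S(S(S(S(S(add(mul(Z, SZ), mul(Z, Z))))))))))
  [25] S(S(S(S(S(S(S(S(add(Z, mul(Z, Z))))))))))
  [26] S(S(S(S(S(S(S(S(mul(Z, Z)))))))))
  [27] S^8(Z)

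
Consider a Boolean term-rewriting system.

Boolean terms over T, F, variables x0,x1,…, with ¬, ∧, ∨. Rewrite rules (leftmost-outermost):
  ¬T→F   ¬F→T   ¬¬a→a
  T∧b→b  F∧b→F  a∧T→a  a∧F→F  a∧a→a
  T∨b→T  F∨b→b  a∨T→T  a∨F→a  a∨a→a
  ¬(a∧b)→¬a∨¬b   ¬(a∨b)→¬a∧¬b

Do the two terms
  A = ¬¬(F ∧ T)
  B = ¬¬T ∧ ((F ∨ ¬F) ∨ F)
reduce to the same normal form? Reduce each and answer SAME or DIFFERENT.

Answer: DIFFERENT — A ⇓ F, B ⇓ T

Derivation:
Term A:
  start: ¬¬(F ∧ T)
  [1] F ∧ T
  [2] F

Term B:
  start: ¬¬T ∧ ((F ∨ ¬F) ∨ F)
  [1] T ∧ ((F ∨ ¬F) ∨ F)
  [2] (F ∨ ¬F) ∨ F
  [3] F ∨ ¬F
  [4] ¬F
  [5] T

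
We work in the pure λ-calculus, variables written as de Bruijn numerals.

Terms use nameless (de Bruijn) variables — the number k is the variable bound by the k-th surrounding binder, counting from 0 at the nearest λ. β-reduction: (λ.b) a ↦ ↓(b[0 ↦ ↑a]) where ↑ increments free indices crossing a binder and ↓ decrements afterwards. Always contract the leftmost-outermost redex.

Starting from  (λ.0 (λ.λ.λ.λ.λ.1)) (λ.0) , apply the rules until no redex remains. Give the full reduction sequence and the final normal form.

  start: (λ.0 (λ.λ.λ.λ.λ.1)) (λ.0)
  step 1: (λ.0) (λ.λ.λ.λ.λ.1)
  step 2: λ.λ.λ.λ.λ.1

Answer: normal form = λ.λ.λ.λ.λ.1  (in 2 steps)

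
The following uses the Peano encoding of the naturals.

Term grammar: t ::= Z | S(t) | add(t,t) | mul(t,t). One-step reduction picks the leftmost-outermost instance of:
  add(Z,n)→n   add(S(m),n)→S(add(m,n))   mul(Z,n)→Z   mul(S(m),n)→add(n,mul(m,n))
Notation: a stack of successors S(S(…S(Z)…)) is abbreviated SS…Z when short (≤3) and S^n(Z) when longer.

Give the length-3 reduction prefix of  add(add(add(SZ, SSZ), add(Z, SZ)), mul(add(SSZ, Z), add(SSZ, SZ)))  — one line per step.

  start: add(add(add(SZ, SSZ), add(Z, SZ)), mul(add(SSZ, Z), add(SSZ, SZ)))
  [1] add(add(S(add(Z, SSZ)), add(Z, SZ)), mul(add(SSZ, Z), add(SSZ, SZ)))
  [2] add(S(add(add(Z, SSZ), add(Z, SZ))), mul(add(SSZ, Z), add(SSZ, SZ)))
  [3] S(add(add(add(Z, SSZ), add(Z, SZ)), mul(add(SSZ, Z), add(SSZ, SZ))))

Answer: after 3 steps: S(add(add(add(Z, SSZ), add(Z, SZ)), mul(add(SSZ, Z), add(SSZ, SZ))))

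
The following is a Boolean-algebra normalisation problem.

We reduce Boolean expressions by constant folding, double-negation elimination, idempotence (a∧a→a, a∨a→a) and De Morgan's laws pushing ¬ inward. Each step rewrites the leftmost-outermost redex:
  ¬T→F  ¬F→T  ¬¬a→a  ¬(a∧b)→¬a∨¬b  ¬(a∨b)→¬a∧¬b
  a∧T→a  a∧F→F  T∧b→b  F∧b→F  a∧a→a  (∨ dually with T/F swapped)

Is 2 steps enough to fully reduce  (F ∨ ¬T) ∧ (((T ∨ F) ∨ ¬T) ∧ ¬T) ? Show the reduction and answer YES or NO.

  start: (F ∨ ¬T) ∧ (((T ∨ F) ∨ ¬T) ∧ ¬T)
  →1  ¬T ∧ (((T ∨ F) ∨ ¬T) ∧ ¬T)
  →2  F ∧ (((T ∨ F) ∨ ¬T) ∧ ¬T)

Answer: NO — after 2 steps the term is F ∧ (((T ∨ F) ∨ ¬T) ∧ ¬T), not yet normal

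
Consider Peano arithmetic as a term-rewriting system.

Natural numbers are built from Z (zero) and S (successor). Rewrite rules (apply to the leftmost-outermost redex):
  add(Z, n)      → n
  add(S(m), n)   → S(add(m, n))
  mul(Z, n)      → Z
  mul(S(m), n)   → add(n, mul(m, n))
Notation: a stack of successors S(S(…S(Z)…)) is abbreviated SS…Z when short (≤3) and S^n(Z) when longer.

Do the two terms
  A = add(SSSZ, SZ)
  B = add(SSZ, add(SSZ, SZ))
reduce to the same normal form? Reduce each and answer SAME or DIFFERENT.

Term A:
  start: add(SSSZ, SZ)
  step 1: S(add(SSZ, SZ))
  step 2: S(S(add(SZ, SZ)))
  step 3: S(S(S(add(Z, SZ))))
  step 4: S^4(Z)

Term B:
  start: add(SSZ, add(SSZ, SZ))
  step 1: S(add(SZ, add(SSZ, SZ)))
  step 2: S(S(add(Z, add(SSZ, SZ))))
  step 3: S(S(add(SSZ, SZ)))
  step 4: S(S(S(add(SZ, SZ))))
  step 5: S(S(S(S(add(Z, SZ)))))
  step 6: S^5(Z)

Answer: DIFFERENT — A ⇓ S^4(Z), B ⇓ S^5(Z)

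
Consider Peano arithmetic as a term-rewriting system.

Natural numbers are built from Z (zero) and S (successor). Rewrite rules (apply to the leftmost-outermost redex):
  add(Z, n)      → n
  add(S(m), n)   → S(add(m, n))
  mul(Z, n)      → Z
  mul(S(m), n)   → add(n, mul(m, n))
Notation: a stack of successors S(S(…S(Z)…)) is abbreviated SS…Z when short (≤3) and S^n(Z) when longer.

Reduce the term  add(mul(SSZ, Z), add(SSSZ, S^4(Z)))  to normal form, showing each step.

Answer: normal form = S^7(Z)  (in 10 steps)

Working:
  start: add(mul(SSZ, Z), add(SSSZ, S^4(Z)))
  [1] add(add(Z, mul(SZ, Z)), add(SSSZ, S^4(Z)))
  [2] add(mul(SZ, Z), add(SSSZ, S^4(Z)))
  [3] add(add(Z, mul(Z, Z)), add(SSSZ, S^4(Z)))
  [4] add(mul(Z, Z), add(SSSZ, S^4(Z)))
  [5] add(Z, add(SSSZ, S^4(Z)))
  [6] add(SSSZ, S^4(Z))
  [7] S(add(SSZ, S^4(Z)))
  [8] S(S(add(SZ, S^4(Z))))
  [9] S(S(S(add(Z, S^4(Z)))))
  [10] S^7(Z)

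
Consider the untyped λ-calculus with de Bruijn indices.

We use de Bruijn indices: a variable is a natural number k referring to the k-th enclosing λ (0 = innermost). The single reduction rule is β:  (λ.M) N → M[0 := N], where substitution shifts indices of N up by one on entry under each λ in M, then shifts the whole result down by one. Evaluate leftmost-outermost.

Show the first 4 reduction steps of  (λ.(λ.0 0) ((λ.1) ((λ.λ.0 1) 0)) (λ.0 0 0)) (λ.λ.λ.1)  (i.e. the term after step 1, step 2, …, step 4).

  start: (λ.(λ.0 0) ((λ.1) ((λ.λ.0 1) 0)) (λ.0 0 0)) (λ.λ.λ.1)
  step 1: (λ.0 0) ((λ.λ.λ.λ.1) ((λ.λ.0 1) (λ.λ.λ.1))) (λ.0 0 0)
  step 2: (λ.λ.λ.λ.1) ((λ.λ.0 1) (λ.λ.λ.1)) ((λ.λ.λ.λ.1) ((λ.λ.0 1) (λ.λ.λ.1))) (λ.0 0 0)
  step 3: (λ.λ.λ.1) ((λ.λ.λ.λ.1) ((λ.λ.0 1) (λ.λ.λ.1))) (λ.0 0 0)
  step 4: (λ.λ.1) (λ.0 0 0)

Answer: after 4 steps: (λ.λ.1) (λ.0 0 0)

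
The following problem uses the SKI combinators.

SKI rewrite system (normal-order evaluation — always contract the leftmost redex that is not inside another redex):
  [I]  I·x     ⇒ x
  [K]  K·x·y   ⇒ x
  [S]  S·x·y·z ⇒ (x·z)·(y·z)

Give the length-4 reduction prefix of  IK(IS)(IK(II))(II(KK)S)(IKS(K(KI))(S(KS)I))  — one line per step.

  start: IK(IS)(IK(II))(II(KK)S)(IKS(K(KI))(S(KS)I))
  step 1: K(IS)(IK(II))(II(KK)S)(IKS(K(KI))(S(KS)I))
  step 2: IS(II(KK)S)(IKS(K(KI))(S(KS)I))
  step 3: S(II(KK)S)(IKS(K(KI))(S(KS)I))
  step 4: S(I(KK)S)(IKS(K(KI))(S(KS)I))

Answer: after 4 steps: S(I(KK)S)(IKS(K(KI))(S(KS)I))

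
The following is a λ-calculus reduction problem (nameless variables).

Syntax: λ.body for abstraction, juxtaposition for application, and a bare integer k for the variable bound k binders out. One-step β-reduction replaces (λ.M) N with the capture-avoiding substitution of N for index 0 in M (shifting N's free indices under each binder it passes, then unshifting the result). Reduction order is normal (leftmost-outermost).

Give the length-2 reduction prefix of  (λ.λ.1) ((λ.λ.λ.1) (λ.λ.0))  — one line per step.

Answer: after 2 steps: λ.λ.λ.1

Reduction:
  start: (λ.λ.1) ((λ.λ.λ.1) (λ.λ.0))
  step 1: λ.(λ.λ.λ.1) (λ.λ.0)
  step 2: λ.λ.λ.1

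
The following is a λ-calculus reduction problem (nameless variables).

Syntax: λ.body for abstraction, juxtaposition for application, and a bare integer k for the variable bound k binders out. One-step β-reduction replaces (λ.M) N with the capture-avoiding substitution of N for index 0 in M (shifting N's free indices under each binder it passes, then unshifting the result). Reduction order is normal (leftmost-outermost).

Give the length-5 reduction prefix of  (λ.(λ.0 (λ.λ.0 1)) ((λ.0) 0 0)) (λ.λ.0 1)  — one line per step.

  start: (λ.(λ.0 (λ.λ.0 1)) ((λ.0) 0 0)) (λ.λ.0 1)
  →1  (λ.0 (λ.λ.0 1)) ((λ.0) (λ.λ.0 1) (λ.λ.0 1))
  →2  (λ.0) (λ.λ.0 1) (λ.λ.0 1) (λ.λ.0 1)
  →3  (λ.λ.0 1) (λ.λ.0 1) (λ.λ.0 1)
  →4  (λ.0 (λ.λ.0 1)) (λ.λ.0 1)
  →5  (λ.λ.0 1) (λ.λ.0 1)

Answer: after 5 steps: (λ.λ.0 1) (λ.λ.0 1)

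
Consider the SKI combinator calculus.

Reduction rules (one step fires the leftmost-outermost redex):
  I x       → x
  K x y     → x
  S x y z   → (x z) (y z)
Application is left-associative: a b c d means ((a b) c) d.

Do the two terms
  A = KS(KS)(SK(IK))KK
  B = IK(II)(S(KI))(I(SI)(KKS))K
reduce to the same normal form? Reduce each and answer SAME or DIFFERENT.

Answer: SAME — A ⇓ K(KK), B ⇓ K(KK)

Working:
Term A:
  start: KS(KS)(SK(IK))KK
  step 1: S(SK(IK))KK
  step 2: SK(IK)K(KK)
  step 3: KK(IKK)(KK)
  step 4: K(KK)

Term B:
  start: IK(II)(S(KI))(I(SI)(KKS))K
  step 1: K(II)(S(KI))(I(SI)(KKS))K
  step 2: II(I(SI)(KKS))K
  step 3: I(I(SI)(KKS))K
  step 4: I(SI)(KKS)K
  step 5: SI(KKS)K
  step 6: IK(KKSK)
  step 7: K(KKSK)
  step 8: K(KK)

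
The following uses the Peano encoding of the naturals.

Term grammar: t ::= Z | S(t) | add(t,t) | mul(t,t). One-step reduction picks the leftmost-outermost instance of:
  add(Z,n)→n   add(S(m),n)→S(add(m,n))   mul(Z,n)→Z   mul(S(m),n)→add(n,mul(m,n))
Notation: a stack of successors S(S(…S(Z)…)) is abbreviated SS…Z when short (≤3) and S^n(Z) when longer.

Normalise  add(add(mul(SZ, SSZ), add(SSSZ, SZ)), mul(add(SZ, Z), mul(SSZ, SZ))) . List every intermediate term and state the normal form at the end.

  start: add(add(mul(SZ, SSZ), add(SSSZ, SZ)), mul(add(SZ, Z), mul(SSZ, SZ)))
  [1] add(add(add(SSZ, mul(Z, SSZ)), add(SSSZ, SZ)), mul(add(SZ, Z), mul(SSZ, SZ)))
  [2] add(add(S(add(SZ, mul(Z, SSZ))), add(SSSZ, SZ)), mul(add(SZ, Z), mul(SSZ, SZ)))
  [3] add(S(add(add(SZ, mul(Z, SSZ)), add(SSSZ, SZ))), mul(add(SZ, Z), mul(SSZ, SZ)))
  [4] S(add(add(add(SZ, mul(Z, SSZ)), add(SSSZ, SZ)), mul(add(SZ, Z), mul(SSZ, SZ))))
  [5] S(add(add(S(add(Z, mul(Z, SSZ))), add(SSSZ, SZ)), mul(add(SZ, Z), mul(SSZ, SZ))))
  [6] S(add(S(add(add(Z, mul(Z, SSZ)), add(SSSZ, SZ))), mul(add(SZ, Z), mul(SSZ, SZ))))
  [7] S(S(add(add(add(Z, mul(Z, SSZ)), add(SSSZ, SZ)), mul(add(SZ, Z), mul(SSZ, SZ)))))
  [8] S(S(add(add(mul(Z, SSZ), add(SSSZ, SZ)), mul(add(SZ, Z), mul(SSZ, SZ)))))
  [9] S(S(add(add(Z, add(SSSZ, SZ)), mul(add(SZ, Z), mul(SSZ, SZ)))))
  [10] S(S(add(add(SSSZ, SZ), mul(add(SZ, Z), mul(SSZ, SZ)))))
  [11] S(S(add(S(add(SSZ, SZ)), mul(add(SZ, Z), mul(SSZ, SZ)))))
  [12] S(S(S(add(add(SSZ, SZ), mul(add(SZ, Z), mul(SSZ, SZ))))))
  [13] S(S(S(add(S(add(SZ, SZ)), mul(add(SZ, Z), mul(SSZ, SZ))))))
  [14] S(S(S(S(add(add(SZ, SZ), mul(add(SZ, Z), mul(SSZ, SZ)))))))
  [15] S(S(S(S(add(S(add(Z, SZ)), mul(add(SZ, Z), mul(SSZ, SZ)))))))
  [16] S(S(S(S(S(add(add(Z, SZ), mul(add(SZ, Z), mul(SSZ, SZ))))))))
  [17] S(S(S(S(S(add(SZ, mul(add(SZ, Z), mul(SSZ, SZ))))))))
  [18] S(S(S(S(S(S(add(Z, mul(add(SZ, Z), mul(SSZ, SZ)))))))))
  [19] S(S(S(S(S(S(mul(add(SZ, Z), mul(SSZ, SZ))))))))
  [20] S(S(S(S(S(S(mul(S(add(Z, Z)), mul(SSZ, SZ))))))))
  [21] S(S(S(S(S(S(add(mul(SSZ, SZ), mul(add(Z, Z), mul(SSZ, SZ)))))))))
  [22] S(S(S(S(S(S(add(add(SZ, mul(SZ, SZ)), mul(add(Z, Z), mul(SSZ, SZ)))))))))
  [23] S(S(S(S(S(S(add(S(add(Z, mul(SZ, SZ))), mul(add(Z, Z), mul(SSZ, SZ)))))))))
  [24] S(S(S(S(S(S(S(add(add(Z, mul(SZ, SZ)), mul(add(Z, Z), mul(SSZ, SZ))))))))))
  [25] S(S(S(S(S(S(S(add(mul(SZ, SZ), mul(add(Z, Z), mul(SSZ, SZ))))))))))
  [26] S(S(S(S(S(S(S(add(add(SZ, mul(Z, SZ)), mul(add(Z, Z), mul(SSZ, SZ))))))))))
  [27] S(S(S(S(S(S(S(add(S(add(Z, mul(Z, SZ))), mul(add(Z, Z), mul(SSZ, SZ))))))))))
  [28] S(S(S(S(S(S(S(S(add(add(Z, mul(Z, SZ)), mul(add(Z, Z), mul(SSZ, SZ)))))))))))
  [29] S(S(S(S(S(S(S(S(add(mul(Z, SZ), mul(add(Z, Z), mul(SSZ, SZ)))))))))))
  [30] S(S(S(S(S(S(S(S(add(Z, mul(add(Z, Z), mul(SSZ, SZ)))))))))))
  [31] S(S(S(S(S(S(S(S(mul(add(Z, Z), mul(SSZ, SZ))))))))))
  [32] S(S(S(S(S(S(S(S(mul(Z, mul(SSZ, SZ))))))))))
  [33] S^8(Z)

Answer: normal form = S^8(Z)  (in 33 steps)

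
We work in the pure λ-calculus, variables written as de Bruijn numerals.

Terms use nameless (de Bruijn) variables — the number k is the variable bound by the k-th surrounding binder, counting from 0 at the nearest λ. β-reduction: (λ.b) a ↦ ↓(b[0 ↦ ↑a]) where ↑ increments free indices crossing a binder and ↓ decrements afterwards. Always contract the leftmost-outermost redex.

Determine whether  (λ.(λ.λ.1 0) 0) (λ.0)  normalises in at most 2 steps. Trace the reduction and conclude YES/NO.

Answer: NO — after 2 steps the term is λ.(λ.0) 0, not yet normal

Derivation:
  start: (λ.(λ.λ.1 0) 0) (λ.0)
  →1  (λ.λ.1 0) (λ.0)
  →2  λ.(λ.0) 0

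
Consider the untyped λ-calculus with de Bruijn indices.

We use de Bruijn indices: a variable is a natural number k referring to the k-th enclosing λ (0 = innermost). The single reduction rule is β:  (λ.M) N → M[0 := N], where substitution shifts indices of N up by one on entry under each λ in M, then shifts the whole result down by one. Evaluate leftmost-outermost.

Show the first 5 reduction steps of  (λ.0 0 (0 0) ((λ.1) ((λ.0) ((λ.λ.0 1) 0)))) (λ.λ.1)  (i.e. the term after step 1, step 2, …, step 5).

  start: (λ.0 0 (0 0) ((λ.1) ((λ.0) ((λ.λ.0 1) 0)))) (λ.λ.1)
  [1] (λ.λ.1) (λ.λ.1) ((λ.λ.1) (λ.λ.1)) ((λ.λ.λ.1) ((λ.0) ((λ.λ.0 1) (λ.λ.1))))
  [2] (λ.λ.λ.1) ((λ.λ.1) (λ.λ.1)) ((λ.λ.λ.1) ((λ.0) ((λ.λ.0 1) (λ.λ.1))))
  [3] (λ.λ.1) ((λ.λ.λ.1) ((λ.0) ((λ.λ.0 1) (λ.λ.1))))
  [4] λ.(λ.λ.λ.1) ((λ.0) ((λ.λ.0 1) (λ.λ.1)))
  [5] λ.λ.λ.1

Answer: after 5 steps: λ.λ.λ.1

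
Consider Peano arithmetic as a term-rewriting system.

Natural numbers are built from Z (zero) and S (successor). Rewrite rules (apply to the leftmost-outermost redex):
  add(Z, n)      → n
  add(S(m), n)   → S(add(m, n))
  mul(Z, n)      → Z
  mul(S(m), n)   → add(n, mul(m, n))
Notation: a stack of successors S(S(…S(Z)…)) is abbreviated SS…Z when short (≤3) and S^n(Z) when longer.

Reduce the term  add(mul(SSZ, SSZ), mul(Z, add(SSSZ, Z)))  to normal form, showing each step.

  start: add(mul(SSZ, SSZ), mul(Z, add(SSSZ, Z)))
  step 1: add(add(SSZ, mul(SZ, SSZ)), mul(Z, add(SSSZ, Z)))
  step 2: add(S(add(SZ, mul(SZ, SSZ))), mul(Z, add(SSSZ, Z)))
  step 3: S(add(add(SZ, mul(SZ, SSZ)), mul(Z, add(SSSZ, Z))))
  step 4: S(add(S(add(Z, mul(SZ, SSZ))), mul(Z, add(SSSZ, Z))))
  step 5: S(S(add(add(Z, mul(SZ, SSZ)), mul(Z, add(SSSZ, Z)))))
  step 6: S(S(add(mul(SZ, SSZ), mul(Z, add(SSSZ, Z)))))
  step 7: S(S(add(add(SSZ, mul(Z, SSZ)), mul(Z, add(SSSZ, Z)))))
  step 8: S(S(add(S(add(SZ, mul(Z, SSZ))), mul(Z, add(SSSZ, Z)))))
  step 9: S(S(S(add(add(SZ, mul(Z, SSZ)), mul(Z, add(SSSZ, Z))))))
  step 10: S(S(S(add(S(add(Z, mul(Z, SSZ))), mul(Z, add(SSSZ, Z))))))
  step 11: S(S(S(S(add(add(Z, mul(Z, SSZ)), mul(Z, add(SSSZ, Z)))))))
  step 12: S(S(S(S(add(mul(Z, SSZ), mul(Z, add(SSSZ, Z)))))))
  step 13: S(S(S(S(add(Z, mul(Z, add(SSSZ, Z)))))))
  step 14: S(S(S(S(mul(Z, add(SSSZ, Z))))))
  step 15: S^4(Z)

Answer: normal form = S^4(Z)  (in 15 steps)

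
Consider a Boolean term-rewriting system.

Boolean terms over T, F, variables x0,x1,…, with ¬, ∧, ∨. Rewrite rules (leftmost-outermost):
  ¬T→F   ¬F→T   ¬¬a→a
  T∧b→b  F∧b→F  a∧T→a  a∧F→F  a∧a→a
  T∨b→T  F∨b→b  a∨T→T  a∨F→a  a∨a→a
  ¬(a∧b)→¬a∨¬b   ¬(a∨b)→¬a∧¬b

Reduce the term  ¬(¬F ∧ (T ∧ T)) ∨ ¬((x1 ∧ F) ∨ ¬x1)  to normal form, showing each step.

  start: ¬(¬F ∧ (T ∧ T)) ∨ ¬((x1 ∧ F) ∨ ¬x1)
  step 1: (¬¬F ∨ ¬(T ∧ T)) ∨ ¬((x1 ∧ F) ∨ ¬x1)
  step 2: (F ∨ ¬(T ∧ T)) ∨ ¬((x1 ∧ F) ∨ ¬x1)
  step 3: ¬(T ∧ T) ∨ ¬((x1 ∧ F) ∨ ¬x1)
  step 4: (¬T ∨ ¬T) ∨ ¬((x1 ∧ F) ∨ ¬x1)
  step 5: ¬T ∨ ¬((x1 ∧ F) ∨ ¬x1)
  step 6: F ∨ ¬((x1 ∧ F) ∨ ¬x1)
  step 7: ¬((x1 ∧ F) ∨ ¬x1)
  step 8: ¬(x1 ∧ F) ∧ ¬¬x1
  step 9: (¬x1 ∨ ¬F) ∧ ¬¬x1
  step 10: (¬x1 ∨ T) ∧ ¬¬x1
  step 11: T ∧ ¬¬x1
  step 12: ¬¬x1
  step 13: x1

Answer: normal form = x1  (in 13 steps)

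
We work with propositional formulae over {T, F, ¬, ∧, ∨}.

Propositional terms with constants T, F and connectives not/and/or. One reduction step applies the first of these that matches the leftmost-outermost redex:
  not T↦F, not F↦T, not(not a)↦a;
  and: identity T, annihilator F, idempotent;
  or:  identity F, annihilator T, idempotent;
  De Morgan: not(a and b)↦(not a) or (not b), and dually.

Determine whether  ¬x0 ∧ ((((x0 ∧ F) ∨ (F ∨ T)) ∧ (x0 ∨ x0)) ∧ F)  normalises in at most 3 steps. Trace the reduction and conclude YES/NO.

  start: ¬x0 ∧ ((((x0 ∧ F) ∨ (F ∨ T)) ∧ (x0 ∨ x0)) ∧ F)
  [1] ¬x0 ∧ F
  [2] F

Answer: YES — reaches normal form F in 2 ≤ 3 steps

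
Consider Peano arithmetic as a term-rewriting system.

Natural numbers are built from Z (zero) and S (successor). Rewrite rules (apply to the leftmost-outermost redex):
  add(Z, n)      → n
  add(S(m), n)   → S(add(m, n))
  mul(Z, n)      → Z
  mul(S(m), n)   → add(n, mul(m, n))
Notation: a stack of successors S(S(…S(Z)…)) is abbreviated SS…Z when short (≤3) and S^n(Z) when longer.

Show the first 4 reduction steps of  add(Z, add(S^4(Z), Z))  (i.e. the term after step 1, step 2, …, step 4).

  start: add(Z, add(S^4(Z), Z))
  [1] add(S^4(Z), Z)
  [2] S(add(SSSZ, Z))
  [3] S(S(add(SSZ, Z)))
  [4] S(S(S(add(SZ, Z))))

Answer: after 4 steps: S(S(S(add(SZ, Z))))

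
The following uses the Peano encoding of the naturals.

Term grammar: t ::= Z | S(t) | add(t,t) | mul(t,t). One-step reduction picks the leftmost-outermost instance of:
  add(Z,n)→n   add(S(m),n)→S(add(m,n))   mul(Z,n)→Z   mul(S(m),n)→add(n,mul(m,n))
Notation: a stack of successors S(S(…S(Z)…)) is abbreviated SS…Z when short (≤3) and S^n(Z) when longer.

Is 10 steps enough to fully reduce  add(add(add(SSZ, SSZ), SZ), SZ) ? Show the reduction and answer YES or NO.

  start: add(add(add(SSZ, SSZ), SZ), SZ)
  →1  add(add(S(add(SZ, SSZ)), SZ), SZ)
  →2  add(S(add(add(SZ, SSZ), SZ)), SZ)
  →3  S(add(add(add(SZ, SSZ), SZ), SZ))
  →4  S(add(add(S(add(Z, SSZ)), SZ), SZ))
  →5  S(add(S(add(add(Z, SSZ), SZ)), SZ))
  →6  S(S(add(add(add(Z, SSZ), SZ), SZ)))
  →7  S(S(add(add(SSZ, SZ), SZ)))
  →8  S(S(add(S(add(SZ, SZ)), SZ)))
  →9  S(S(S(add(add(SZ, SZ), SZ))))
  →10  S(S(S(add(S(add(Z, SZ)), SZ))))

Answer: NO — after 10 steps the term is S(S(S(add(S(add(Z, SZ)), SZ)))), not yet normal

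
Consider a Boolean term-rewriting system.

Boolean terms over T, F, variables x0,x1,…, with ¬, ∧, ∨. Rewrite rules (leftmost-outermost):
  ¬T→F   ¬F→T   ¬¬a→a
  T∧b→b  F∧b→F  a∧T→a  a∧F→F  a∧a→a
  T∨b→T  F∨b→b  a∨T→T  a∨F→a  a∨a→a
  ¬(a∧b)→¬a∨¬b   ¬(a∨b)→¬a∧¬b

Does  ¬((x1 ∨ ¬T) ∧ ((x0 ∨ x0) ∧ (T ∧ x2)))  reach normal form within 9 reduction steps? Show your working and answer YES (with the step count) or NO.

  start: ¬((x1 ∨ ¬T) ∧ ((x0 ∨ x0) ∧ (T ∧ x2)))
  step 1: ¬(x1 ∨ ¬T) ∨ ¬((x0 ∨ x0) ∧ (T ∧ x2))
  step 2: (¬x1 ∧ ¬¬T) ∨ ¬((x0 ∨ x0) ∧ (T ∧ x2))
  step 3: (¬x1 ∧ T) ∨ ¬((x0 ∨ x0) ∧ (T ∧ x2))
  step 4: ¬x1 ∨ ¬((x0 ∨ x0) ∧ (T ∧ x2))
  step 5: ¬x1 ∨ (¬(x0 ∨ x0) ∨ ¬(T ∧ x2))
  step 6: ¬x1 ∨ ((¬x0 ∧ ¬x0) ∨ ¬(T ∧ x2))
  step 7: ¬x1 ∨ (¬x0 ∨ ¬(T ∧ x2))
  step 8: ¬x1 ∨ (¬x0 ∨ (¬T ∨ ¬x2))
  step 9: ¬x1 ∨ (¬x0 ∨ (F ∨ ¬x2))

Answer: NO — after 9 steps the term is ¬x1 ∨ (¬x0 ∨ (F ∨ ¬x2)), not yet normal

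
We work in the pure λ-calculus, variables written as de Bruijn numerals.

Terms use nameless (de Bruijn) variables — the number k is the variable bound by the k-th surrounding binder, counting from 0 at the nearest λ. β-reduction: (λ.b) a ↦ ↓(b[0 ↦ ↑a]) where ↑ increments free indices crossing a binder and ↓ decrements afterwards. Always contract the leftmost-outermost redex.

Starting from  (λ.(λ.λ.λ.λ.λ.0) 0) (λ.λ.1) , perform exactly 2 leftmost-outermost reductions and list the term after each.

Answer: after 2 steps: λ.λ.λ.λ.0

Reduction:
  start: (λ.(λ.λ.λ.λ.λ.0) 0) (λ.λ.1)
  step 1: (λ.λ.λ.λ.λ.0) (λ.λ.1)
  step 2: λ.λ.λ.λ.0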